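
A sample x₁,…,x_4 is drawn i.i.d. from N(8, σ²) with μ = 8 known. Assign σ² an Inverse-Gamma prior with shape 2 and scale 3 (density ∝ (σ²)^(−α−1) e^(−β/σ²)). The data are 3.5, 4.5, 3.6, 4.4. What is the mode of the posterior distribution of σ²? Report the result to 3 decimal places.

σ̂²_MAP = 7.082

Sum of squared deviations about the known mean: SS = (3.5−8)² + (4.5−8)² + (3.6−8)² + (4.4−8)² = 64.82.
The Normal likelihood contributes (σ²)^(−n/2) exp(−SS/(2σ²)), so the posterior is Inverse-Gamma(α + n/2, β + SS/2) = Inverse-Gamma(4, 35.41).
The mode of Inverse-Gamma(a, b) is b/(a+1) = 35.41/5 ≈ 7.082.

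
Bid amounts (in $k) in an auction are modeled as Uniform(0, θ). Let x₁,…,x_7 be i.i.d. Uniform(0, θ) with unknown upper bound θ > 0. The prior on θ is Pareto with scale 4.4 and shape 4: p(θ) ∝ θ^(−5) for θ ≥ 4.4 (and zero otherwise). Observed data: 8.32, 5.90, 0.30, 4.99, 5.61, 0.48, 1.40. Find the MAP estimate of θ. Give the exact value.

The Uniform(0, θ) likelihood is θ^(−n) for θ ≥ max(xᵢ), zero otherwise. Here max(xᵢ) = 8.32.
Posterior ∝ θ^(−5) · θ^(−7) = θ^(−12) on θ ≥ max(4.4, 8.32) = 8.32.
This density is strictly decreasing in θ, so the posterior mode lies at the lower boundary of the support.

θ̂_MAP = 8.32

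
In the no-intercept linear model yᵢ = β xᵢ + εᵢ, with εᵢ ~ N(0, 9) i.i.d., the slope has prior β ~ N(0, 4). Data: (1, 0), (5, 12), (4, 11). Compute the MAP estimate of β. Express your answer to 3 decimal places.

β̂_MAP = 2.350

log p(β | y) = −Σ(yᵢ − βxᵢ)²/(2·9) − β²/(2·4) + const.
Setting the derivative to zero: Σxᵢ(yᵢ − βxᵢ)/9 − β/4 = 0, so β = Σxᵢyᵢ / (Σxᵢ² + σ²/τ²).
Σxᵢyᵢ = 1·0 + 5·12 + 4·11 = 104; Σxᵢ² = 42; σ²/τ² = 2.25.
β̂_MAP = 104 / (42 + 2.25) = 104/44.25 ≈ 2.350.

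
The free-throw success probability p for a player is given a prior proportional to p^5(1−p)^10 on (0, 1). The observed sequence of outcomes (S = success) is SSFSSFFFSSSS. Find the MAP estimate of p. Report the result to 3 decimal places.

p̂_MAP = 0.481

The prior density ∝ p^5(1−p)^10 is the kernel of Beta(6, 11).
Data: 8 successes in 12 trials (from the sequence). The binomial likelihood contributes p^8(1−p)^4, so the posterior is Beta(6+8, 11+4) = Beta(14, 15).
For Beta(a, b) with a, b > 1 the mode is (a−1)/(a+b−2) = 13/27 ≈ 0.481.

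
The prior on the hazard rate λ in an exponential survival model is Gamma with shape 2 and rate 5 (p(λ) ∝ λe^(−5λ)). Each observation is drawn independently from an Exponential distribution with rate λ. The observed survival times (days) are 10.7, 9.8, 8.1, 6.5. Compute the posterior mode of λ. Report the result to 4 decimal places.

λ̂_MAP = 0.1247

The Exponential(rate=λ) likelihood is ∝ λ^n e^(−λΣtᵢ). Here n = 4 and Σtᵢ = 10.7 + 9.8 + 8.1 + 6.5 = 35.1.
Posterior ∝ λe^(−5λ) · λ^4e^(−35.1λ) = λ^5e^(−40.1λ), i.e. Gamma(6, 40.1).
Mode = (a−1)/b = 5/40.1 ≈ 0.1247.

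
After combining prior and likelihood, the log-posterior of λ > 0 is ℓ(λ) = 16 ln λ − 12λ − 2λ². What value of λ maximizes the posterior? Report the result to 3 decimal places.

ℓ'(λ) = 16/λ − 12 − 4λ. Setting this to zero and multiplying by λ: 4λ² + 12λ − 16 = 0.
λ = (−12 + √(12² + 4·4·16)) / (2·4) = (−12 + √400) / 8 = (−12 + 20)/8 = 1.
ℓ''(λ) = −16/λ² − 4 < 0, confirming a maximum.

λ̂_MAP = 1.000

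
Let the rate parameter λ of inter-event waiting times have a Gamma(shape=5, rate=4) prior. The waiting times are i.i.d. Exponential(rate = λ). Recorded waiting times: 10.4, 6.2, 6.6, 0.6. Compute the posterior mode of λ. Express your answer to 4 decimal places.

λ̂_MAP = 0.2878

The Exponential(rate=λ) likelihood is ∝ λ^n e^(−λΣtᵢ). Here n = 4 and Σtᵢ = 10.4 + 6.2 + 6.6 + 0.6 = 23.8.
Posterior ∝ λ^4e^(−4λ) · λ^4e^(−23.8λ) = λ^8e^(−27.8λ), i.e. Gamma(9, 27.8).
Mode = (a−1)/b = 8/27.8 ≈ 0.2878.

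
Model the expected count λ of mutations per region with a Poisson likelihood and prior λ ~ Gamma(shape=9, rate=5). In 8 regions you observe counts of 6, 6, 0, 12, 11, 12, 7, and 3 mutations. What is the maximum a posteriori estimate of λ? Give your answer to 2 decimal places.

λ̂_MAP = 5.00

Σxᵢ = 6+6+0+12+11+12+7+3 = 57, with n = 8.
Posterior ∝ λ^8e^(−5λ) · λ^57e^(−8λ) = λ^65e^(−13λ), i.e. Gamma(shape=66, rate=13).
The mode of a Gamma(a, b) with a ≥ 1 (shape–rate) is (a−1)/b = 65/13 ≈ 5.00.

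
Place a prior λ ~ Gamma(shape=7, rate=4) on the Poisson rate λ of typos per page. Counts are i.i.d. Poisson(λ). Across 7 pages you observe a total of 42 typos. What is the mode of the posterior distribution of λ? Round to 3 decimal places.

λ̂_MAP = 4.364

Σxᵢ = 42, n = 7.
Posterior ∝ λ^6e^(−4λ) · λ^42e^(−7λ) = λ^48e^(−11λ), i.e. Gamma(shape=49, rate=11).
The mode of a Gamma(a, b) with a ≥ 1 (shape–rate) is (a−1)/b = 48/11 ≈ 4.364.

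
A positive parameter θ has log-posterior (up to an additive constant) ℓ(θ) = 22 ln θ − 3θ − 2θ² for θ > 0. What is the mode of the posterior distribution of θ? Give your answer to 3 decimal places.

θ̂_MAP = 2.000

ℓ'(θ) = 22/θ − 3 − 4θ. Setting this to zero and multiplying by θ: 4θ² + 3θ − 22 = 0.
θ = (−3 + √(3² + 4·4·22)) / (2·4) = (−3 + √361) / 8 = (−3 + 19)/8 = 2.
ℓ''(θ) = −22/θ² − 4 < 0, confirming a maximum.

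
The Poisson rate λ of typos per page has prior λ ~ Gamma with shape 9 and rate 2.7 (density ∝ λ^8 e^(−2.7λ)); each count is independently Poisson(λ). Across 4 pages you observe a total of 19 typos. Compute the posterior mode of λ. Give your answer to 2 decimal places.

Σxᵢ = 19, n = 4.
Posterior ∝ λ^8e^(−2.7λ) · λ^19e^(−4λ) = λ^27e^(−6.7λ), i.e. Gamma(shape=28, rate=6.7).
The mode of a Gamma(a, b) with a ≥ 1 (shape–rate) is (a−1)/b = 27/6.7 ≈ 4.03.

λ̂_MAP = 4.03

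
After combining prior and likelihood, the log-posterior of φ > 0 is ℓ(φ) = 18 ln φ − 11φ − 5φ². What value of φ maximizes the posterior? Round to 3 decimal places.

φ̂_MAP = 0.900

ℓ'(φ) = 18/φ − 11 − 10φ. Setting this to zero and multiplying by φ: 10φ² + 11φ − 18 = 0.
φ = (−11 + √(11² + 4·10·18)) / (2·10) = (−11 + √841) / 20 = (−11 + 29)/20 = 9/10.
ℓ''(φ) = −18/φ² − 10 < 0, confirming a maximum.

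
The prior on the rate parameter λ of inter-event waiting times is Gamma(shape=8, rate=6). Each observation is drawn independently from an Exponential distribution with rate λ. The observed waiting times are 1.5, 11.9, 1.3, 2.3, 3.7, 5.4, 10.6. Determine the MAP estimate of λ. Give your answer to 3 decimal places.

The Exponential(rate=λ) likelihood is ∝ λ^n e^(−λΣtᵢ). Here n = 7 and Σtᵢ = 1.5 + 11.9 + 1.3 + 2.3 + 3.7 + 5.4 + 10.6 = 36.7.
Posterior ∝ λ^7e^(−6λ) · λ^7e^(−36.7λ) = λ^14e^(−42.7λ), i.e. Gamma(15, 42.7).
Mode = (a−1)/b = 14/42.7 ≈ 0.328.

λ̂_MAP = 0.328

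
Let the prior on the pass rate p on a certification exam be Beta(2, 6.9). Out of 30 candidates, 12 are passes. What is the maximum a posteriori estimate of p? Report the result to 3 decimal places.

p̂_MAP = 0.352

Prior: Beta(2, 6.9).
Data: 12 successes in 30 trials. The binomial likelihood contributes p^12(1−p)^18, so the posterior is Beta(2+12, 6.9+18) = Beta(14, 24.9).
For Beta(a, b) with a, b > 1 the mode is (a−1)/(a+b−2) = 13/36.9 ≈ 0.352.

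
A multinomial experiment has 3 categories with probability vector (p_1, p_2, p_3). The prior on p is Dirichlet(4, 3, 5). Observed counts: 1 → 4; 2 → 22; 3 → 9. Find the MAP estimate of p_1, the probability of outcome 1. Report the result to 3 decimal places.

The posterior is Dirichlet(αᵢ + nᵢ) = Dirichlet(8, 25, 14).
For a Dirichlet(a₁,…,a_K) with all aᵢ > 1, the mode has j-th component (aⱼ − 1)/(Σaᵢ − K).
Here Σaᵢ = 47 and K = 3, so p_1 = (8 − 1)/(47 − 3) = 7/44 ≈ 0.159.

MAP estimate: 0.159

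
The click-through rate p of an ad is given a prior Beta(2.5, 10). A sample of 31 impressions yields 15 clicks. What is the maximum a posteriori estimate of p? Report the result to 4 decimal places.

Prior: Beta(2.5, 10).
Data: 15 successes in 31 trials. The binomial likelihood contributes p^15(1−p)^16, so the posterior is Beta(2.5+15, 10+16) = Beta(17.5, 26).
For Beta(a, b) with a, b > 1 the mode is (a−1)/(a+b−2) = 16.5/41.5 ≈ 0.3976.

p̂_MAP = 0.3976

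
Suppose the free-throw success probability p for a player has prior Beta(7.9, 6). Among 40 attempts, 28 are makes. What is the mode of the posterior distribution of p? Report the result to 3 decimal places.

Prior: Beta(7.9, 6).
Data: 28 successes in 40 trials. The binomial likelihood contributes p^28(1−p)^12, so the posterior is Beta(7.9+28, 6+12) = Beta(35.9, 18).
For Beta(a, b) with a, b > 1 the mode is (a−1)/(a+b−2) = 34.9/51.9 ≈ 0.672.

p̂_MAP = 0.672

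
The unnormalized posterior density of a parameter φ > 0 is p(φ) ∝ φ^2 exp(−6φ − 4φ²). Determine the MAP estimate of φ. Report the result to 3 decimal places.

φ̂_MAP = 0.250

ℓ'(φ) = 2/φ − 6 − 8φ. Setting this to zero and multiplying by φ: 8φ² + 6φ − 2 = 0.
φ = (−6 + √(6² + 4·8·2)) / (2·8) = (−6 + √100) / 16 = (−6 + 10)/16 = 1/4.
ℓ''(φ) = −2/φ² − 8 < 0, confirming a maximum.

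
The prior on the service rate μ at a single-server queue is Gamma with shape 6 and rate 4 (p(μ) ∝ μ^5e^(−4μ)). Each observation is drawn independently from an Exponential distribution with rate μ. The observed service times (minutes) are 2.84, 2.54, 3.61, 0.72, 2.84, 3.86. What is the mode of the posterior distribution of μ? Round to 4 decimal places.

The Exponential(rate=μ) likelihood is ∝ μ^n e^(−μΣtᵢ). Here n = 6 and Σtᵢ = 2.84 + 2.54 + 3.61 + 0.72 + 2.84 + 3.86 = 16.41.
Posterior ∝ μ^5e^(−4μ) · μ^6e^(−16.41μ) = μ^11e^(−20.41μ), i.e. Gamma(12, 20.41).
Mode = (a−1)/b = 11/20.41 ≈ 0.5390.

μ̂_MAP = 0.5390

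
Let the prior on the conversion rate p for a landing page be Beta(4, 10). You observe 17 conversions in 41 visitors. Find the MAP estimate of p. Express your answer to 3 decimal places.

p̂_MAP = 0.377

Prior: Beta(4, 10).
Data: 17 successes in 41 trials. The binomial likelihood contributes p^17(1−p)^24, so the posterior is Beta(4+17, 10+24) = Beta(21, 34).
For Beta(a, b) with a, b > 1 the mode is (a−1)/(a+b−2) = 20/53 ≈ 0.377.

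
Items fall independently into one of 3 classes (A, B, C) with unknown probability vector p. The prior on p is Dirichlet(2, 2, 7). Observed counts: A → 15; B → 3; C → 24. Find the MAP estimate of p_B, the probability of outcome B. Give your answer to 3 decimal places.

The posterior is Dirichlet(αᵢ + nᵢ) = Dirichlet(17, 5, 31).
For a Dirichlet(a₁,…,a_K) with all aᵢ > 1, the mode has j-th component (aⱼ − 1)/(Σaᵢ − K).
Here Σaᵢ = 53 and K = 3, so p_B = (5 − 1)/(53 − 3) = 4/50 ≈ 0.080.

MAP estimate of p_B = 0.080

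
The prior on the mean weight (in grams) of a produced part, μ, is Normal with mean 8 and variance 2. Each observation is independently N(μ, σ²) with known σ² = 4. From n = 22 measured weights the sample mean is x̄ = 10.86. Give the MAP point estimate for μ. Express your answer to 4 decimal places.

μ̂_MAP = 10.6217

n = 22, x̄ = 10.86.
For a Normal prior and Normal likelihood with known variance, the posterior is Normal; its mode equals its mean, the precision-weighted average.
Prior precision 1/σ₀² = 1/2 = 0.5; data precision n/σ² = 22/4 = 5.5.
μ̂ = (0.5·8 + 5.5·10.86) / (0.5 + 5.5) = 63.73/6 = 6373/600 ≈ 10.6217.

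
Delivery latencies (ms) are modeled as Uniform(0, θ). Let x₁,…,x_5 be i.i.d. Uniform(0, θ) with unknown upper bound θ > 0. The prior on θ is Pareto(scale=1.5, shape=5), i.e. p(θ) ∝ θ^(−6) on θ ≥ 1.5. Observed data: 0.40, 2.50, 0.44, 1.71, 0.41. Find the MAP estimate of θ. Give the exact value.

The Uniform(0, θ) likelihood is θ^(−n) for θ ≥ max(xᵢ), zero otherwise. Here max(xᵢ) = 2.50.
Posterior ∝ θ^(−6) · θ^(−5) = θ^(−11) on θ ≥ max(1.5, 2.50) = 2.50.
This density is strictly decreasing in θ, so the posterior mode lies at the lower boundary of the support.

θ̂_MAP = 2.50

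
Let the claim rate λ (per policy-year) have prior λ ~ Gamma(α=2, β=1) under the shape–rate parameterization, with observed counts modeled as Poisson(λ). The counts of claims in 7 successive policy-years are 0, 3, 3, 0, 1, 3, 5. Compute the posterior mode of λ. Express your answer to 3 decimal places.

Σxᵢ = 0+3+3+0+1+3+5 = 15, with n = 7.
Posterior ∝ λe^(−1λ) · λ^15e^(−7λ) = λ^16e^(−8λ), i.e. Gamma(shape=17, rate=8).
The mode of a Gamma(a, b) with a ≥ 1 (shape–rate) is (a−1)/b = 16/8 ≈ 2.000.

λ̂_MAP = 2.000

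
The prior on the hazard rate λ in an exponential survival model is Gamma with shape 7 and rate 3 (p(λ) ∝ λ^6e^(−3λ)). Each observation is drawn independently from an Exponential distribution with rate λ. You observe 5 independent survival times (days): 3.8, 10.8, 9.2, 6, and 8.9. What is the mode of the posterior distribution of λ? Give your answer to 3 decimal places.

λ̂_MAP = 0.264

The Exponential(rate=λ) likelihood is ∝ λ^n e^(−λΣtᵢ). Here n = 5 and Σtᵢ = 3.8 + 10.8 + 9.2 + 6 + 8.9 = 38.7.
Posterior ∝ λ^6e^(−3λ) · λ^5e^(−38.7λ) = λ^11e^(−41.7λ), i.e. Gamma(12, 41.7).
Mode = (a−1)/b = 11/41.7 ≈ 0.264.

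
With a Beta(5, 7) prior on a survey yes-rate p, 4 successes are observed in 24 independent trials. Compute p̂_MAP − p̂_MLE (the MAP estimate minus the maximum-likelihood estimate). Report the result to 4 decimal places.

Posterior is Beta(9, 27); MAP = (9−1)/(36−2) = 8/34 ≈ 0.23529.
MLE ignores the prior: p̂_MLE = k/n = 4/24 ≈ 0.16667.
Difference = 8/34 − 4/24 = 7/102 ≈ 0.0686.

MAP − MLE = 0.0686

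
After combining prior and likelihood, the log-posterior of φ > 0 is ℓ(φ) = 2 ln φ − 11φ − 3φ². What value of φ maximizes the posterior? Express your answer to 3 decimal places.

φ̂_MAP = 0.167

ℓ'(φ) = 2/φ − 11 − 6φ. Setting this to zero and multiplying by φ: 6φ² + 11φ − 2 = 0.
φ = (−11 + √(11² + 4·6·2)) / (2·6) = (−11 + √169) / 12 = (−11 + 13)/12 = 1/6.
ℓ''(φ) = −2/φ² − 6 < 0, confirming a maximum.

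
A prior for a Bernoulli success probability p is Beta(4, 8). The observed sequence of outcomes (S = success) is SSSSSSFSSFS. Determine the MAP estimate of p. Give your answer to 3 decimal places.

Prior: Beta(4, 8).
Data: 9 successes in 11 trials (from the sequence). The binomial likelihood contributes p^9(1−p)^2, so the posterior is Beta(4+9, 8+2) = Beta(13, 10).
For Beta(a, b) with a, b > 1 the mode is (a−1)/(a+b−2) = 12/21 ≈ 0.571.

p̂_MAP = 0.571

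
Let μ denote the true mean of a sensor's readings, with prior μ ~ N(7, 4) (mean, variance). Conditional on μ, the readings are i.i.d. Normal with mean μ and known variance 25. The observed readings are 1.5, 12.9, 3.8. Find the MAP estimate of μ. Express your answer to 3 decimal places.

n = 3; x̄ = (1.5 + 12.9 + 3.8)/3 = 18.2/3 = 91/15 ≈ 6.0667.
For a Normal prior and Normal likelihood with known variance, the posterior is Normal; its mode equals its mean, the precision-weighted average.
Prior precision 1/σ₀² = 1/4 = 0.25; data precision n/σ² = 3/25 = 0.12.
μ̂ = (0.25·7 + 0.12·(91/15)) / (0.25 + 0.12) = 2.478/0.37 = 1239/185 ≈ 6.697.

μ̂_MAP = 6.697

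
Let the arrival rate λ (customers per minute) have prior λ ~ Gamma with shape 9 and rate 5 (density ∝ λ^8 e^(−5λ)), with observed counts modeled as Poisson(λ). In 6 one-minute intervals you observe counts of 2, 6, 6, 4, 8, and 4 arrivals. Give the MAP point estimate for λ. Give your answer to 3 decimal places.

Σxᵢ = 2+6+6+4+8+4 = 30, with n = 6.
Posterior ∝ λ^8e^(−5λ) · λ^30e^(−6λ) = λ^38e^(−11λ), i.e. Gamma(shape=39, rate=11).
The mode of a Gamma(a, b) with a ≥ 1 (shape–rate) is (a−1)/b = 38/11 ≈ 3.455.

λ̂_MAP = 3.455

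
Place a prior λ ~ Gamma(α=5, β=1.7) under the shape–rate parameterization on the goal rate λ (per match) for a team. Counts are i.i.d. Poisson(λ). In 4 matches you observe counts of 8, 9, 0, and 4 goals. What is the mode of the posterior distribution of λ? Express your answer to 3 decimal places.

λ̂_MAP = 4.386

Σxᵢ = 8+9+0+4 = 21, with n = 4.
Posterior ∝ λ^4e^(−1.7λ) · λ^21e^(−4λ) = λ^25e^(−5.7λ), i.e. Gamma(shape=26, rate=5.7).
The mode of a Gamma(a, b) with a ≥ 1 (shape–rate) is (a−1)/b = 25/5.7 ≈ 4.386.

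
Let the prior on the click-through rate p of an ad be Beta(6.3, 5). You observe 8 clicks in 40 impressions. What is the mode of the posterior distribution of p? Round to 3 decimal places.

Prior: Beta(6.3, 5).
Data: 8 successes in 40 trials. The binomial likelihood contributes p^8(1−p)^32, so the posterior is Beta(6.3+8, 5+32) = Beta(14.3, 37).
For Beta(a, b) with a, b > 1 the mode is (a−1)/(a+b−2) = 13.3/49.3 ≈ 0.270.

p̂_MAP = 0.270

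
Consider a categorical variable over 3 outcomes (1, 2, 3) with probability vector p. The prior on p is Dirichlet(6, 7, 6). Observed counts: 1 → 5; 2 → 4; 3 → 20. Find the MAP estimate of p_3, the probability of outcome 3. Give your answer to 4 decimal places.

The posterior is Dirichlet(αᵢ + nᵢ) = Dirichlet(11, 11, 26).
For a Dirichlet(a₁,…,a_K) with all aᵢ > 1, the mode has j-th component (aⱼ − 1)/(Σaᵢ − K).
Here Σaᵢ = 48 and K = 3, so p_3 = (26 − 1)/(48 − 3) = 25/45 ≈ 0.5556.

MAP estimate: 0.5556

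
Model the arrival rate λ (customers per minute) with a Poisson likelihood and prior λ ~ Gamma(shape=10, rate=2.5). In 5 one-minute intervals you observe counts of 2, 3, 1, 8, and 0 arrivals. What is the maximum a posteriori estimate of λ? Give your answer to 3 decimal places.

Σxᵢ = 2+3+1+8+0 = 14, with n = 5.
Posterior ∝ λ^9e^(−2.5λ) · λ^14e^(−5λ) = λ^23e^(−7.5λ), i.e. Gamma(shape=24, rate=7.5).
The mode of a Gamma(a, b) with a ≥ 1 (shape–rate) is (a−1)/b = 23/7.5 ≈ 3.067.

λ̂_MAP = 3.067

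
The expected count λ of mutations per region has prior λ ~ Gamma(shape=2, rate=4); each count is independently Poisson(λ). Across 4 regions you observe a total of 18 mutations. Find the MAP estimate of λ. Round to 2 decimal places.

Σxᵢ = 18, n = 4.
Posterior ∝ λe^(−4λ) · λ^18e^(−4λ) = λ^19e^(−8λ), i.e. Gamma(shape=20, rate=8).
The mode of a Gamma(a, b) with a ≥ 1 (shape–rate) is (a−1)/b = 19/8 ≈ 2.38.

λ̂_MAP = 2.38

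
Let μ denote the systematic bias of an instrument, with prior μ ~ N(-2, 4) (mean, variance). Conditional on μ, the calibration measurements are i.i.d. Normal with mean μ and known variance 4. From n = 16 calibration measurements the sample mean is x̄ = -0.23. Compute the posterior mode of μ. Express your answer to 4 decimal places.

μ̂_MAP = -0.3341

n = 16, x̄ = -0.23.
For a Normal prior and Normal likelihood with known variance, the posterior is Normal; its mode equals its mean, the precision-weighted average.
Prior precision 1/σ₀² = 1/4 = 0.25; data precision n/σ² = 16/4 = 4.
μ̂ = (0.25·(-2) + 4·(-0.23)) / (0.25 + 4) = (-1.42)/4.25 = -142/425 ≈ -0.3341.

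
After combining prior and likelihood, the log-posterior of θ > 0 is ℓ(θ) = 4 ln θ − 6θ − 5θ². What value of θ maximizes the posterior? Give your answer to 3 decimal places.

θ̂_MAP = 0.400

ℓ'(θ) = 4/θ − 6 − 10θ. Setting this to zero and multiplying by θ: 10θ² + 6θ − 4 = 0.
θ = (−6 + √(6² + 4·10·4)) / (2·10) = (−6 + √196) / 20 = (−6 + 14)/20 = 2/5.
ℓ''(θ) = −4/θ² − 10 < 0, confirming a maximum.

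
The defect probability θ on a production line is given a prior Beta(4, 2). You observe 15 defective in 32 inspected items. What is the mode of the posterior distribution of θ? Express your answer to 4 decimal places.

θ̂_MAP = 0.5000

Prior: Beta(4, 2).
Data: 15 successes in 32 trials. The binomial likelihood contributes θ^15(1−θ)^17, so the posterior is Beta(4+15, 2+17) = Beta(19, 19).
For Beta(a, b) with a, b > 1 the mode is (a−1)/(a+b−2) = 18/36 ≈ 0.5000.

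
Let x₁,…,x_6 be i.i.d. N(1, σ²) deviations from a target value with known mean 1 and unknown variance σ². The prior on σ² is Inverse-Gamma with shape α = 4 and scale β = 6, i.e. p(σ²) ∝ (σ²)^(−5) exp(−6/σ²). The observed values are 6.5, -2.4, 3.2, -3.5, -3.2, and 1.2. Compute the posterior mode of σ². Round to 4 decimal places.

σ̂²_MAP = 6.0363

Sum of squared deviations about the known mean: SS = (6.5−1)² + (-2.4−1)² + (3.2−1)² + (-3.5−1)² + (-3.2−1)² + (1.2−1)² = 84.58.
The Normal likelihood contributes (σ²)^(−n/2) exp(−SS/(2σ²)), so the posterior is Inverse-Gamma(α + n/2, β + SS/2) = Inverse-Gamma(7, 48.29).
The mode of Inverse-Gamma(a, b) is b/(a+1) = 48.29/8 ≈ 6.0363.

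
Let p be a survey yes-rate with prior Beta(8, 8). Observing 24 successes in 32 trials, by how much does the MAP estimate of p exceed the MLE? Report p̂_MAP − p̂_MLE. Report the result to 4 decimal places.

Posterior is Beta(32, 16); MAP = (32−1)/(48−2) = 31/46 ≈ 0.67391.
MLE ignores the prior: p̂_MLE = k/n = 24/32 ≈ 0.75000.
Difference = 31/46 − 24/32 = -7/92 ≈ -0.0761.

MAP − MLE = -0.0761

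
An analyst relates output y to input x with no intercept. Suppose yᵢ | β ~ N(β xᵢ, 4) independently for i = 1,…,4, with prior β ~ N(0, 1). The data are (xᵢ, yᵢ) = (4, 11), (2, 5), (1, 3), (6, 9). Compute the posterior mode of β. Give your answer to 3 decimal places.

β̂_MAP = 1.820

log p(β | y) = −Σ(yᵢ − βxᵢ)²/(2·4) − β²/(2·1) + const.
Setting the derivative to zero: Σxᵢ(yᵢ − βxᵢ)/4 − β/1 = 0, so β = Σxᵢyᵢ / (Σxᵢ² + σ²/τ²).
Σxᵢyᵢ = 4·11 + 2·5 + 1·3 + 6·9 = 111; Σxᵢ² = 57; σ²/τ² = 4.
β̂_MAP = 111 / (57 + 4) = 111/61 ≈ 1.820.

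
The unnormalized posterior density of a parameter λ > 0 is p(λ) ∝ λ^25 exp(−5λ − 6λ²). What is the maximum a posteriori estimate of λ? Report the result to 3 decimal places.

λ̂_MAP = 1.250

ℓ'(λ) = 25/λ − 5 − 12λ. Setting this to zero and multiplying by λ: 12λ² + 5λ − 25 = 0.
λ = (−5 + √(5² + 4·12·25)) / (2·12) = (−5 + √1225) / 24 = (−5 + 35)/24 = 5/4.
ℓ''(λ) = −25/λ² − 12 < 0, confirming a maximum.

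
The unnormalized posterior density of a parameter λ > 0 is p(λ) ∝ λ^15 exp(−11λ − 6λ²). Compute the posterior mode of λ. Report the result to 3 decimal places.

λ̂_MAP = 0.750

ℓ'(λ) = 15/λ − 11 − 12λ. Setting this to zero and multiplying by λ: 12λ² + 11λ − 15 = 0.
λ = (−11 + √(11² + 4·12·15)) / (2·12) = (−11 + √841) / 24 = (−11 + 29)/24 = 3/4.
ℓ''(λ) = −15/λ² − 12 < 0, confirming a maximum.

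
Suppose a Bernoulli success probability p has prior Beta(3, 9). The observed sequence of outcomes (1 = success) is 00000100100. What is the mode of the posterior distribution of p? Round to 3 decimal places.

Prior: Beta(3, 9).
Data: 2 successes in 11 trials (from the sequence). The binomial likelihood contributes p^2(1−p)^9, so the posterior is Beta(3+2, 9+9) = Beta(5, 18).
For Beta(a, b) with a, b > 1 the mode is (a−1)/(a+b−2) = 4/21 ≈ 0.190.

p̂_MAP = 0.190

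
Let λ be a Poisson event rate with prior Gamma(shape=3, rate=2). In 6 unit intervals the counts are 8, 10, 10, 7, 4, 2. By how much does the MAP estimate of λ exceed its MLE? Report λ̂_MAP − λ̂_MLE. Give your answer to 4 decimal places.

MAP − MLE = -1.4583

Σxᵢ = 41. Posterior is Gamma(44, 8); MAP = (44−1)/8 = 43/8 ≈ 5.37500.
MLE = x̄ = 41/6 ≈ 6.83333.
Difference = 43/8 − 41/6 = -35/24 ≈ -1.4583.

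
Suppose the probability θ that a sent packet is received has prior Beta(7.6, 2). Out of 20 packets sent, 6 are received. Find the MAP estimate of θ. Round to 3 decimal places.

Prior: Beta(7.6, 2).
Data: 6 successes in 20 trials. The binomial likelihood contributes θ^6(1−θ)^14, so the posterior is Beta(7.6+6, 2+14) = Beta(13.6, 16).
For Beta(a, b) with a, b > 1 the mode is (a−1)/(a+b−2) = 12.6/27.6 ≈ 0.457.

θ̂_MAP = 0.457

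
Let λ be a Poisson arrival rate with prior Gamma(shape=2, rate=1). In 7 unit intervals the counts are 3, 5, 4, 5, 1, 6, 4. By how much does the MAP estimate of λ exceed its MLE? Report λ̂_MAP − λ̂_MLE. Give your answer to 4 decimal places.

Σxᵢ = 28. Posterior is Gamma(30, 8); MAP = (30−1)/8 = 29/8 ≈ 3.62500.
MLE = x̄ = 28/7 ≈ 4.00000.
Difference = 29/8 − 28/7 = -3/8 ≈ -0.3750.

MAP − MLE = -0.3750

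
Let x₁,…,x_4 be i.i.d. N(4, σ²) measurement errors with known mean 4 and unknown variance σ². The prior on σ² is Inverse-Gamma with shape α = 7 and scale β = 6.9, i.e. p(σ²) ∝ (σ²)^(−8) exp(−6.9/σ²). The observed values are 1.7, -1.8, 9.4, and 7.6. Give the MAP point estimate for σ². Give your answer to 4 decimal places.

σ̂²_MAP = 4.7425

Sum of squared deviations about the known mean: SS = (1.7−4)² + (-1.8−4)² + (9.4−4)² + (7.6−4)² = 81.05.
The Normal likelihood contributes (σ²)^(−n/2) exp(−SS/(2σ²)), so the posterior is Inverse-Gamma(α + n/2, β + SS/2) = Inverse-Gamma(9, 47.425).
The mode of Inverse-Gamma(a, b) is b/(a+1) = 47.425/10 ≈ 4.7425.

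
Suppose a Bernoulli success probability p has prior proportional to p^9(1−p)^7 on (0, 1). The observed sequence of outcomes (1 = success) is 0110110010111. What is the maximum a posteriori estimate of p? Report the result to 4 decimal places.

The prior density ∝ p^9(1−p)^7 is the kernel of Beta(10, 8).
Data: 8 successes in 13 trials (from the sequence). The binomial likelihood contributes p^8(1−p)^5, so the posterior is Beta(10+8, 8+5) = Beta(18, 13).
For Beta(a, b) with a, b > 1 the mode is (a−1)/(a+b−2) = 17/29 ≈ 0.5862.

p̂_MAP = 0.5862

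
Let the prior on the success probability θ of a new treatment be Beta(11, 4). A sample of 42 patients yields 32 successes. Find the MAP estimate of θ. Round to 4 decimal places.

Prior: Beta(11, 4).
Data: 32 successes in 42 trials. The binomial likelihood contributes θ^32(1−θ)^10, so the posterior is Beta(11+32, 4+10) = Beta(43, 14).
For Beta(a, b) with a, b > 1 the mode is (a−1)/(a+b−2) = 42/55 ≈ 0.7636.

θ̂_MAP = 0.7636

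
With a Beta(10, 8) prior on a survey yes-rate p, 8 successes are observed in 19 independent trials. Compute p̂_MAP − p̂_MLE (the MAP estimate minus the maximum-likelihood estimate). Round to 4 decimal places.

Posterior is Beta(18, 19); MAP = (18−1)/(37−2) = 17/35 ≈ 0.48571.
MLE ignores the prior: p̂_MLE = k/n = 8/19 ≈ 0.42105.
Difference = 17/35 − 8/19 = 43/665 ≈ 0.0647.

MAP − MLE = 0.0647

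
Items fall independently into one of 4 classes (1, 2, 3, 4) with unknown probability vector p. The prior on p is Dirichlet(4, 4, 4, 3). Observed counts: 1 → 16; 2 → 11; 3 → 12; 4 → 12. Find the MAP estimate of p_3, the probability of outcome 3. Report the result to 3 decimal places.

The posterior is Dirichlet(αᵢ + nᵢ) = Dirichlet(20, 15, 16, 15).
For a Dirichlet(a₁,…,a_K) with all aᵢ > 1, the mode has j-th component (aⱼ − 1)/(Σaᵢ − K).
Here Σaᵢ = 66 and K = 4, so p_3 = (16 − 1)/(66 − 4) = 15/62 ≈ 0.242.

MAP estimate: 0.242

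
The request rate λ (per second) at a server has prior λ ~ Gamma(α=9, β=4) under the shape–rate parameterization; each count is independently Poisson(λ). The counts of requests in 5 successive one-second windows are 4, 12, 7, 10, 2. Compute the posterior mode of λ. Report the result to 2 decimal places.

Σxᵢ = 4+12+7+10+2 = 35, with n = 5.
Posterior ∝ λ^8e^(−4λ) · λ^35e^(−5λ) = λ^43e^(−9λ), i.e. Gamma(shape=44, rate=9).
The mode of a Gamma(a, b) with a ≥ 1 (shape–rate) is (a−1)/b = 43/9 ≈ 4.78.

λ̂_MAP = 4.78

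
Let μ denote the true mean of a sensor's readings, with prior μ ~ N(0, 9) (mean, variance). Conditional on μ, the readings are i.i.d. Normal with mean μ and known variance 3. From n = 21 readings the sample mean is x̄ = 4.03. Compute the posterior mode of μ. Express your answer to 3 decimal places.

μ̂_MAP = 3.967

n = 21, x̄ = 4.03.
For a Normal prior and Normal likelihood with known variance, the posterior is Normal; its mode equals its mean, the precision-weighted average.
Prior precision 1/σ₀² = 1/9; data precision n/σ² = 21/3 = 7.
μ̂ = ((1/9)·0 + 7·4.03) / (1/9 + 7) = 28.21/(64/9) = 3.96703125 ≈ 3.967.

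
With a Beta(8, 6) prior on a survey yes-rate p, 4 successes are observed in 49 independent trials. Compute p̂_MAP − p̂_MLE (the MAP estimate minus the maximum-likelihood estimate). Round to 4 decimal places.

Posterior is Beta(12, 51); MAP = (12−1)/(63−2) = 11/61 ≈ 0.18033.
MLE ignores the prior: p̂_MLE = k/n = 4/49 ≈ 0.08163.
Difference = 11/61 − 4/49 = 295/2989 ≈ 0.0987.

MAP − MLE = 0.0987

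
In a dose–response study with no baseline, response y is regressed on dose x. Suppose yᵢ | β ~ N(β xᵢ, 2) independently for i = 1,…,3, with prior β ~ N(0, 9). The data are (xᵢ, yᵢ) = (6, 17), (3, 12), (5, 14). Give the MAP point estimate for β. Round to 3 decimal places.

β̂_MAP = 2.962

log p(β | y) = −Σ(yᵢ − βxᵢ)²/(2·2) − β²/(2·9) + const.
Setting the derivative to zero: Σxᵢ(yᵢ − βxᵢ)/2 − β/9 = 0, so β = Σxᵢyᵢ / (Σxᵢ² + σ²/τ²).
Σxᵢyᵢ = 6·17 + 3·12 + 5·14 = 208; Σxᵢ² = 70; σ²/τ² = 2/9.
β̂_MAP = 208 / (70 + 2/9) = 208/(632/9) = 234/79 ≈ 2.962.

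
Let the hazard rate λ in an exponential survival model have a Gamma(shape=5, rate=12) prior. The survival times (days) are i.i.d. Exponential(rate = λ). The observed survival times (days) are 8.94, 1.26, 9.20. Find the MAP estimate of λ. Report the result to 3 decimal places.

The Exponential(rate=λ) likelihood is ∝ λ^n e^(−λΣtᵢ). Here n = 3 and Σtᵢ = 8.94 + 1.26 + 9.20 = 19.40.
Posterior ∝ λ^4e^(−12λ) · λ^3e^(−19.40λ) = λ^7e^(−31.40λ), i.e. Gamma(8, 31.40).
Mode = (a−1)/b = 7/31.40 ≈ 0.223.

λ̂_MAP = 0.223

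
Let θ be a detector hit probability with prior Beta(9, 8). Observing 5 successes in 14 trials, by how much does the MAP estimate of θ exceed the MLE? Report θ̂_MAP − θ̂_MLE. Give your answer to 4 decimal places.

Posterior is Beta(14, 17); MAP = (14−1)/(31−2) = 13/29 ≈ 0.44828.
MLE ignores the prior: θ̂_MLE = k/n = 5/14 ≈ 0.35714.
Difference = 13/29 − 5/14 = 37/406 ≈ 0.0911.

MAP − MLE = 0.0911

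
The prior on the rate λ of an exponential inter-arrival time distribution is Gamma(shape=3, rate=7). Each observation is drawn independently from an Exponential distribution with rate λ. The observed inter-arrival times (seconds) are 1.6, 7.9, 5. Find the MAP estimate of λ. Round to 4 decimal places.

λ̂_MAP = 0.2326

The Exponential(rate=λ) likelihood is ∝ λ^n e^(−λΣtᵢ). Here n = 3 and Σtᵢ = 1.6 + 7.9 + 5 = 14.5.
Posterior ∝ λ^2e^(−7λ) · λ^3e^(−14.5λ) = λ^5e^(−21.5λ), i.e. Gamma(6, 21.5).
Mode = (a−1)/b = 5/21.5 ≈ 0.2326.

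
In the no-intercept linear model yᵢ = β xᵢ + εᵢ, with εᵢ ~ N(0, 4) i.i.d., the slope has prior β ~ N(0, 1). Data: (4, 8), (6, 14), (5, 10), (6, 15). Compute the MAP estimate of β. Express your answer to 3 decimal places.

β̂_MAP = 2.188

log p(β | y) = −Σ(yᵢ − βxᵢ)²/(2·4) − β²/(2·1) + const.
Setting the derivative to zero: Σxᵢ(yᵢ − βxᵢ)/4 − β/1 = 0, so β = Σxᵢyᵢ / (Σxᵢ² + σ²/τ²).
Σxᵢyᵢ = 4·8 + 6·14 + 5·10 + 6·15 = 256; Σxᵢ² = 113; σ²/τ² = 4.
β̂_MAP = 256 / (113 + 4) = 256/117 ≈ 2.188.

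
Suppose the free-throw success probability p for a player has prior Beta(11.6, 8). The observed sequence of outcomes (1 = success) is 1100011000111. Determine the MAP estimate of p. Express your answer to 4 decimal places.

p̂_MAP = 0.5752

Prior: Beta(11.6, 8).
Data: 7 successes in 13 trials (from the sequence). The binomial likelihood contributes p^7(1−p)^6, so the posterior is Beta(11.6+7, 8+6) = Beta(18.6, 14).
For Beta(a, b) with a, b > 1 the mode is (a−1)/(a+b−2) = 17.6/30.6 ≈ 0.5752.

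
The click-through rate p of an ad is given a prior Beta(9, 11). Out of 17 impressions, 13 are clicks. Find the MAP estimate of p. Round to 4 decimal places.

p̂_MAP = 0.6000

Prior: Beta(9, 11).
Data: 13 successes in 17 trials. The binomial likelihood contributes p^13(1−p)^4, so the posterior is Beta(9+13, 11+4) = Beta(22, 15).
For Beta(a, b) with a, b > 1 the mode is (a−1)/(a+b−2) = 21/35 ≈ 0.6000.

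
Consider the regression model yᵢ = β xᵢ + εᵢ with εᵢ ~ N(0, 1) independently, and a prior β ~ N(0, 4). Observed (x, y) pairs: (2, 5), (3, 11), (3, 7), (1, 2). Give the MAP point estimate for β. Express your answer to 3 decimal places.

log p(β | y) = −Σ(yᵢ − βxᵢ)²/(2·1) − β²/(2·4) + const.
Setting the derivative to zero: Σxᵢ(yᵢ − βxᵢ)/1 − β/4 = 0, so β = Σxᵢyᵢ / (Σxᵢ² + σ²/τ²).
Σxᵢyᵢ = 2·5 + 3·11 + 3·7 + 1·2 = 66; Σxᵢ² = 23; σ²/τ² = 0.25.
β̂_MAP = 66 / (23 + 0.25) = 66/23.25 ≈ 2.839.

β̂_MAP = 2.839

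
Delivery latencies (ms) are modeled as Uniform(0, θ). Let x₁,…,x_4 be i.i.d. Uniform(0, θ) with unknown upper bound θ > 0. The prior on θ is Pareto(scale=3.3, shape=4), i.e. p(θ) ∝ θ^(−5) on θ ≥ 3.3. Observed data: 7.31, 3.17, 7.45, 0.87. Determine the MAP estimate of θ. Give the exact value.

The Uniform(0, θ) likelihood is θ^(−n) for θ ≥ max(xᵢ), zero otherwise. Here max(xᵢ) = 7.45.
Posterior ∝ θ^(−5) · θ^(−4) = θ^(−9) on θ ≥ max(3.3, 7.45) = 7.45.
This density is strictly decreasing in θ, so the posterior mode lies at the lower boundary of the support.

θ̂_MAP = 7.45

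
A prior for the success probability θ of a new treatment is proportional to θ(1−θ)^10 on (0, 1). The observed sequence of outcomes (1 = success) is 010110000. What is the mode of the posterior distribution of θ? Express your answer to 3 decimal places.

θ̂_MAP = 0.200

The prior density ∝ θ(1−θ)^10 is the kernel of Beta(2, 11).
Data: 3 successes in 9 trials (from the sequence). The binomial likelihood contributes θ^3(1−θ)^6, so the posterior is Beta(2+3, 11+6) = Beta(5, 17).
For Beta(a, b) with a, b > 1 the mode is (a−1)/(a+b−2) = 4/20 ≈ 0.200.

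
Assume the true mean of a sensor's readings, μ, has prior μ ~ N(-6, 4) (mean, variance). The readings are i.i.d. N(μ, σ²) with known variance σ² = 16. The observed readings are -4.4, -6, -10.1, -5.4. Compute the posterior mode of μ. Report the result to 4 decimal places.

μ̂_MAP = -6.2375

n = 4; x̄ = ((-4.4) + (-6) + (-10.1) + (-5.4))/4 = -25.9/4 = -6.475.
For a Normal prior and Normal likelihood with known variance, the posterior is Normal; its mode equals its mean, the precision-weighted average.
Prior precision 1/σ₀² = 1/4 = 0.25; data precision n/σ² = 4/16 = 0.25.
μ̂ = (0.25·(-6) + 0.25·(-6.475)) / (0.25 + 0.25) = (-3.11875)/0.5 = -6.2375.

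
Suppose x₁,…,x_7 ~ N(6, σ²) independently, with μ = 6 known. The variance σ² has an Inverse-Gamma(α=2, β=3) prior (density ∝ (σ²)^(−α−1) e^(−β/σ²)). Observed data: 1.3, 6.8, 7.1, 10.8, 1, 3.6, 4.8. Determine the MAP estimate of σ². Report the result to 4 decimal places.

Sum of squared deviations about the known mean: SS = (1.3−6)² + (6.8−6)² + (7.1−6)² + (10.8−6)² + (1−6)² + (3.6−6)² + (4.8−6)² = 79.18.
The Normal likelihood contributes (σ²)^(−n/2) exp(−SS/(2σ²)), so the posterior is Inverse-Gamma(α + n/2, β + SS/2) = Inverse-Gamma(5.5, 42.59).
The mode of Inverse-Gamma(a, b) is b/(a+1) = 42.59/6.5 ≈ 6.5523.

σ̂²_MAP = 6.5523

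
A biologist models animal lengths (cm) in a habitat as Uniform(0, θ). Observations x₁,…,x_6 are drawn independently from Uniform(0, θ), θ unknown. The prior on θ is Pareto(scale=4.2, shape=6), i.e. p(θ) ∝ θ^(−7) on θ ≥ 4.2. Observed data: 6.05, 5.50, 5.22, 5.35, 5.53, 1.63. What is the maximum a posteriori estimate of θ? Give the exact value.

The Uniform(0, θ) likelihood is θ^(−n) for θ ≥ max(xᵢ), zero otherwise. Here max(xᵢ) = 6.05.
Posterior ∝ θ^(−7) · θ^(−6) = θ^(−13) on θ ≥ max(4.2, 6.05) = 6.05.
This density is strictly decreasing in θ, so the posterior mode lies at the lower boundary of the support.

θ̂_MAP = 6.05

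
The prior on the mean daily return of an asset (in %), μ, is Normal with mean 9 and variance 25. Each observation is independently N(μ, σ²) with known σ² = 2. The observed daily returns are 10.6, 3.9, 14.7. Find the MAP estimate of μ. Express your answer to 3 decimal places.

μ̂_MAP = 9.714

n = 3; x̄ = (10.6 + 3.9 + 14.7)/3 = 29.2/3 = 146/15 ≈ 9.7333.
For a Normal prior and Normal likelihood with known variance, the posterior is Normal; its mode equals its mean, the precision-weighted average.
Prior precision 1/σ₀² = 1/25 = 0.04; data precision n/σ² = 3/2 = 1.5.
μ̂ = (0.04·9 + 1.5·(146/15)) / (0.04 + 1.5) = 14.96/1.54 = 68/7 ≈ 9.714.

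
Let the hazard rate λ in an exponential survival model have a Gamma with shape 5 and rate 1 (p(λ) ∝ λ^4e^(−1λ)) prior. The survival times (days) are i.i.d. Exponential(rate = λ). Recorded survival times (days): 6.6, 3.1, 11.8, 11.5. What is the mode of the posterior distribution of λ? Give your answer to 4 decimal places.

The Exponential(rate=λ) likelihood is ∝ λ^n e^(−λΣtᵢ). Here n = 4 and Σtᵢ = 6.6 + 3.1 + 11.8 + 11.5 = 33.
Posterior ∝ λ^4e^(−1λ) · λ^4e^(−33λ) = λ^8e^(−34λ), i.e. Gamma(9, 34).
Mode = (a−1)/b = 8/34 ≈ 0.2353.

λ̂_MAP = 0.2353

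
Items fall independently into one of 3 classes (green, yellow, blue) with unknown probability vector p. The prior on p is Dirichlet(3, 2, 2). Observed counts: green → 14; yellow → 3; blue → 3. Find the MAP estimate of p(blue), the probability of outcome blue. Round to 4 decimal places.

The posterior is Dirichlet(αᵢ + nᵢ) = Dirichlet(17, 5, 5).
For a Dirichlet(a₁,…,a_K) with all aᵢ > 1, the mode has j-th component (aⱼ − 1)/(Σaᵢ − K).
Here Σaᵢ = 27 and K = 3, so p(blue) = (5 − 1)/(27 − 3) = 4/24 ≈ 0.1667.

MAP estimate of p(blue) = 0.1667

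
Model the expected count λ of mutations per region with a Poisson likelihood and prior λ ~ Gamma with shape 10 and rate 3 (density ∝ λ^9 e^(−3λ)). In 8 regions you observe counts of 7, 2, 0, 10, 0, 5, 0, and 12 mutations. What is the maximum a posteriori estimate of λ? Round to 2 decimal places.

Σxᵢ = 7+2+0+10+0+5+0+12 = 36, with n = 8.
Posterior ∝ λ^9e^(−3λ) · λ^36e^(−8λ) = λ^45e^(−11λ), i.e. Gamma(shape=46, rate=11).
The mode of a Gamma(a, b) with a ≥ 1 (shape–rate) is (a−1)/b = 45/11 ≈ 4.09.

λ̂_MAP = 4.09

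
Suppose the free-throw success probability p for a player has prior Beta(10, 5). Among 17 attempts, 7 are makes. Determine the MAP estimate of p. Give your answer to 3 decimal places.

p̂_MAP = 0.533

Prior: Beta(10, 5).
Data: 7 successes in 17 trials. The binomial likelihood contributes p^7(1−p)^10, so the posterior is Beta(10+7, 5+10) = Beta(17, 15).
For Beta(a, b) with a, b > 1 the mode is (a−1)/(a+b−2) = 16/30 ≈ 0.533.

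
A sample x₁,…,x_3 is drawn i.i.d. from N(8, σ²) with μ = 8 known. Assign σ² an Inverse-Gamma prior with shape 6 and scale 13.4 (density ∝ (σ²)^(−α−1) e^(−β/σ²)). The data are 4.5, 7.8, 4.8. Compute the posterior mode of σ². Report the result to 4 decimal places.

σ̂²_MAP = 2.9018

Sum of squared deviations about the known mean: SS = (4.5−8)² + (7.8−8)² + (4.8−8)² = 22.53.
The Normal likelihood contributes (σ²)^(−n/2) exp(−SS/(2σ²)), so the posterior is Inverse-Gamma(α + n/2, β + SS/2) = Inverse-Gamma(7.5, 24.665).
The mode of Inverse-Gamma(a, b) is b/(a+1) = 24.665/8.5 ≈ 2.9018.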